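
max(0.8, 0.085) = 0.8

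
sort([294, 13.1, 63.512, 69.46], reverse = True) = [294, 69.46, 63.512, 13.1]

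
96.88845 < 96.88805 False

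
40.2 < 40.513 True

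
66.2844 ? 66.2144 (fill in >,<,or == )>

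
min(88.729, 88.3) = 88.3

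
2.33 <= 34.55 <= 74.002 True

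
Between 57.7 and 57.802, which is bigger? 57.802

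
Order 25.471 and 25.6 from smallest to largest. 25.471, 25.6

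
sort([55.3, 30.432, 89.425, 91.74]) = [30.432, 55.3, 89.425, 91.74]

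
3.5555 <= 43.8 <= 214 True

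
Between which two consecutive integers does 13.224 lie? 13 and 14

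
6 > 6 False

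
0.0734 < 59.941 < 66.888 True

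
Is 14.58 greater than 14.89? No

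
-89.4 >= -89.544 True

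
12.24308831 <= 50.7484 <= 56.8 True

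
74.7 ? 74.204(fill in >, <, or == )>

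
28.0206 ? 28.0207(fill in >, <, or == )<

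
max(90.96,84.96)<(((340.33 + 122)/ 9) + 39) False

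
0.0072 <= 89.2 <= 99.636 True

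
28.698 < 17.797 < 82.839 False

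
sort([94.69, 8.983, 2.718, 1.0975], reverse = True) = [94.69, 8.983, 2.718, 1.0975]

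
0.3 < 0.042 False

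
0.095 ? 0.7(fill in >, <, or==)<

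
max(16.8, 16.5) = 16.8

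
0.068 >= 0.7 False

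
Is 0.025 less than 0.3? Yes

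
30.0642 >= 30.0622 True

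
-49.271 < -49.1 True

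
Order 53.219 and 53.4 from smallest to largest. 53.219, 53.4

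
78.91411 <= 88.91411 True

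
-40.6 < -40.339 True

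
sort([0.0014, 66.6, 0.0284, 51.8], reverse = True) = [66.6, 51.8, 0.0284, 0.0014]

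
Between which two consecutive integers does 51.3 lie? 51 and 52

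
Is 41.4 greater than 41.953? No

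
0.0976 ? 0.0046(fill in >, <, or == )>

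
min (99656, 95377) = 95377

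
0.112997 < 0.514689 True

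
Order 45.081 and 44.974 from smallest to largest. 44.974, 45.081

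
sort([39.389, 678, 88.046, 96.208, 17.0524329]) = [17.0524329, 39.389, 88.046, 96.208, 678]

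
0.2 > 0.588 False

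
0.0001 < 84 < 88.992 True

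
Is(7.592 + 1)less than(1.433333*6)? Yes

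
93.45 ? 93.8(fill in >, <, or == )<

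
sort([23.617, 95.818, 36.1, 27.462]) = [23.617, 27.462, 36.1, 95.818]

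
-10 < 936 True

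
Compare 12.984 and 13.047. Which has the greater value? 13.047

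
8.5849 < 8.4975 False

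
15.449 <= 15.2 False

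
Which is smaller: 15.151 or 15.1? 15.1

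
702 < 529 False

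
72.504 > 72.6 False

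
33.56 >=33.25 True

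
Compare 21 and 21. They are equal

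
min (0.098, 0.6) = 0.098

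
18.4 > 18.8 False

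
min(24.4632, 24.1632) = 24.1632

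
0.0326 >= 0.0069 True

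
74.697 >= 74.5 True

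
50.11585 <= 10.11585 False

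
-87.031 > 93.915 False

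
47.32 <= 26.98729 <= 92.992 False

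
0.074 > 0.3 False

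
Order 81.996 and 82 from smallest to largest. 81.996, 82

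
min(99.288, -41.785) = -41.785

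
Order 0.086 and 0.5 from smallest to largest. 0.086, 0.5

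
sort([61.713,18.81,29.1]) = [18.81,29.1,61.713]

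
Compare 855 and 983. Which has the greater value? 983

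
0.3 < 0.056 False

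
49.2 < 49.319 True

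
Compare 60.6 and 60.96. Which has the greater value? 60.96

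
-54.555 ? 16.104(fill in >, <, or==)<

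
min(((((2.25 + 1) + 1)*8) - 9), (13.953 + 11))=24.953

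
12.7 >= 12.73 False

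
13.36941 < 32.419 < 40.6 True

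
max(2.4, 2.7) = 2.7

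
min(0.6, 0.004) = 0.004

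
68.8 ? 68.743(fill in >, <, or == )>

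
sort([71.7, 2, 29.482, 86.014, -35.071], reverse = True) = [86.014, 71.7, 29.482, 2, -35.071]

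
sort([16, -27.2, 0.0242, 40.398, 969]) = [-27.2, 0.0242, 16, 40.398, 969]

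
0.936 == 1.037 False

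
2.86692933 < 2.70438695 False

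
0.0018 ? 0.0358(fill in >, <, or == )<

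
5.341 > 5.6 False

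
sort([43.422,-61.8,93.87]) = [-61.8,43.422,93.87]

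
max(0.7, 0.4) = 0.7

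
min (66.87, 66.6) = 66.6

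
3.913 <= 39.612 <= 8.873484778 False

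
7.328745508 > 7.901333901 False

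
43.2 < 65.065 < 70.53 True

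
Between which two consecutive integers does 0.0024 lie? 0 and 1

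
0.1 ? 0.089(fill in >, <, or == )>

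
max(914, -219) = 914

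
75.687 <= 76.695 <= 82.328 True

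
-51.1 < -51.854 False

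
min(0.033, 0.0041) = 0.0041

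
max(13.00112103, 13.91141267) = 13.91141267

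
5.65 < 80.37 True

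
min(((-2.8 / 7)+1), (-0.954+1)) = 0.046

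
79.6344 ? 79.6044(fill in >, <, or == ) >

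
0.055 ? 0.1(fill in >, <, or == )<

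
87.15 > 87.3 False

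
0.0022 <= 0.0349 True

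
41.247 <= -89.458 False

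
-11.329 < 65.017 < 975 True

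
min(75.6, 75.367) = 75.367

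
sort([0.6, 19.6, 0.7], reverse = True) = [19.6, 0.7, 0.6]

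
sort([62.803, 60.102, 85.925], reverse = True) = [85.925, 62.803, 60.102]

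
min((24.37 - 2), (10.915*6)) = 22.37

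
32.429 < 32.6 True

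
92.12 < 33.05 False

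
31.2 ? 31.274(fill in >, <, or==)<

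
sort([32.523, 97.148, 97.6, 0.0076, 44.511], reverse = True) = [97.6, 97.148, 44.511, 32.523, 0.0076]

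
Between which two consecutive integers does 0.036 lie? 0 and 1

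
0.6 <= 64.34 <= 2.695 False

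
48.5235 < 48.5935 True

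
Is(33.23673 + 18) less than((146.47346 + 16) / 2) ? Yes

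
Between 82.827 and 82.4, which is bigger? 82.827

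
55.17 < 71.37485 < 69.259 False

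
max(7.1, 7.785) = 7.785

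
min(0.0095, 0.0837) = 0.0095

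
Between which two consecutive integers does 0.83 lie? 0 and 1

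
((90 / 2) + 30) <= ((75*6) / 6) True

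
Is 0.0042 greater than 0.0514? No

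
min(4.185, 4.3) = 4.185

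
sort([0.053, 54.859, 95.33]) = [0.053, 54.859, 95.33]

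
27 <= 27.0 True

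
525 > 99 True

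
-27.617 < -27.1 True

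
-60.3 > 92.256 False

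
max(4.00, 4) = 4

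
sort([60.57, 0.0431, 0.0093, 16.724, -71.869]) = [-71.869, 0.0093, 0.0431, 16.724, 60.57]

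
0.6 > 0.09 True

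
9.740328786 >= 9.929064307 False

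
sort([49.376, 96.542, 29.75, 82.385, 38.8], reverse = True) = [96.542, 82.385, 49.376, 38.8, 29.75]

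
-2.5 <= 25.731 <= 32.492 True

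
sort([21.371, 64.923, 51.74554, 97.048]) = [21.371, 51.74554, 64.923, 97.048]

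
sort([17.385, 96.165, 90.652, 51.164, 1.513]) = [1.513, 17.385, 51.164, 90.652, 96.165]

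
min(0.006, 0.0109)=0.006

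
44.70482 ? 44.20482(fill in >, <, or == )>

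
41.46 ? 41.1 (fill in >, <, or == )>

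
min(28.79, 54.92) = 28.79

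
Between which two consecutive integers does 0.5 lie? 0 and 1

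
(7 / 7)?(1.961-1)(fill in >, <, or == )>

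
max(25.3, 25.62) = 25.62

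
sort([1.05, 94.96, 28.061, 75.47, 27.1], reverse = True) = [94.96, 75.47, 28.061, 27.1, 1.05]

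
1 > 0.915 True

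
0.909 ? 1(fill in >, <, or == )<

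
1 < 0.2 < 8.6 False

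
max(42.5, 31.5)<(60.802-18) True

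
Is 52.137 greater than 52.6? No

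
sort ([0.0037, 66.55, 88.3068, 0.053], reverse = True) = [88.3068, 66.55, 0.053, 0.0037]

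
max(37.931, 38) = 38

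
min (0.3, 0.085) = 0.085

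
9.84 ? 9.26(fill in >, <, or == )>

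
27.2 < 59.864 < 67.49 True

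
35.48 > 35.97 False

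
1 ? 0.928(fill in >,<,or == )>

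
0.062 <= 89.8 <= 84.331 False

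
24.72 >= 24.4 True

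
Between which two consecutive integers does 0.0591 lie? 0 and 1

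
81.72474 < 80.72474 False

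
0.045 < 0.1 True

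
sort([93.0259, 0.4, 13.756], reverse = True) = [93.0259, 13.756, 0.4]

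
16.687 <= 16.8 True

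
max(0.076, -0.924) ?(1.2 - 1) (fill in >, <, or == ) <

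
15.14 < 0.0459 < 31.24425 False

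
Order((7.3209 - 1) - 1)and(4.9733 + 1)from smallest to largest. ((7.3209 - 1) - 1), (4.9733 + 1)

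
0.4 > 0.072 True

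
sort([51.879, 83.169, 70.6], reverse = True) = [83.169, 70.6, 51.879]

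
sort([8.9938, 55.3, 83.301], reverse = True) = [83.301, 55.3, 8.9938]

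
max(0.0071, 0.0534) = 0.0534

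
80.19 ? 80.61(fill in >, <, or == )<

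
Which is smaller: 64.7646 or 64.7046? 64.7046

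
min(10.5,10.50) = 10.5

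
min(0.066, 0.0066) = 0.0066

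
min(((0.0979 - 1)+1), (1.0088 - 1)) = 0.0088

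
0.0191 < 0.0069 False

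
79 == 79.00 True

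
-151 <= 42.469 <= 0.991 False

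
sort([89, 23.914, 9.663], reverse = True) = [89, 23.914, 9.663]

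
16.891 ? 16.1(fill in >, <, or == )>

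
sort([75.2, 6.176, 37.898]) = [6.176, 37.898, 75.2]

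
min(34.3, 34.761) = 34.3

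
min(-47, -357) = -357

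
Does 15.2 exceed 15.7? No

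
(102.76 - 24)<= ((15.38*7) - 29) False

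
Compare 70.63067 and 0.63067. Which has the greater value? 70.63067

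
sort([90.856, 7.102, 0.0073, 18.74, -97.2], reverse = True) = [90.856, 18.74, 7.102, 0.0073, -97.2]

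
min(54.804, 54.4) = 54.4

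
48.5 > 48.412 True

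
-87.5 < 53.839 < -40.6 False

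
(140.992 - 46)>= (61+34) False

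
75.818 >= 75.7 True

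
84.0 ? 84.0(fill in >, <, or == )==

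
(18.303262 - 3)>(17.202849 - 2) True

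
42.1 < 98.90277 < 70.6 False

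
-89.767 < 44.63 True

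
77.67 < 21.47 False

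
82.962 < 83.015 True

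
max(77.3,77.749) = 77.749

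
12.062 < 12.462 True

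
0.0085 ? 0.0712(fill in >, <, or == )<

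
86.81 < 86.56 False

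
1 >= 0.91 True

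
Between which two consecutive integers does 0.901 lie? 0 and 1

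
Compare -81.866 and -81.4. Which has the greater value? -81.4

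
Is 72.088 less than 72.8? Yes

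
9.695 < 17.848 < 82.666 True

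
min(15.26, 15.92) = 15.26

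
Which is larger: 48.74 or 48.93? 48.93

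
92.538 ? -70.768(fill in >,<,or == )>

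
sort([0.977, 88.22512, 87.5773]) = [0.977, 87.5773, 88.22512]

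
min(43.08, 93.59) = 43.08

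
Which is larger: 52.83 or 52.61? 52.83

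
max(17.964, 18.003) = 18.003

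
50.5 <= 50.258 False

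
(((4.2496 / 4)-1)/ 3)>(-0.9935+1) True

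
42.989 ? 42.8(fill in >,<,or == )>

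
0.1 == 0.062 False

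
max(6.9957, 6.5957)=6.9957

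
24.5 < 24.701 True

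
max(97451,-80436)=97451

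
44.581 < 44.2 False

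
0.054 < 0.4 True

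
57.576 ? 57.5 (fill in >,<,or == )>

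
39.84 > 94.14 False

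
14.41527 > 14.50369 False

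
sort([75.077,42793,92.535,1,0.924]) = [0.924,1,75.077,92.535,42793]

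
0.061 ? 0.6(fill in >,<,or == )<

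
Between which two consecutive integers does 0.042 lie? 0 and 1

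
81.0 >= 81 True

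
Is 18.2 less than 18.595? Yes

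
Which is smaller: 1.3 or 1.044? 1.044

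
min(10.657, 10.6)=10.6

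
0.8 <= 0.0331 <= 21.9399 False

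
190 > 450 False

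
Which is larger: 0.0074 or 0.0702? 0.0702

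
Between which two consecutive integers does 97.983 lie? 97 and 98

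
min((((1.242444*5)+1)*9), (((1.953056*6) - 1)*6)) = 64.310016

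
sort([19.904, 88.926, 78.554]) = [19.904, 78.554, 88.926]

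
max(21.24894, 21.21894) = 21.24894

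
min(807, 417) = 417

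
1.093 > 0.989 True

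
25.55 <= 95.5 True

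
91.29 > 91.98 False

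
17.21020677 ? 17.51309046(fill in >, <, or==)<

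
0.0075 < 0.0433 True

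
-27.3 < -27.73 False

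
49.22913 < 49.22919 True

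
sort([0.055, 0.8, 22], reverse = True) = [22, 0.8, 0.055]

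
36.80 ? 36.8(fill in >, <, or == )==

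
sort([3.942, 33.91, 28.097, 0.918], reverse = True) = [33.91, 28.097, 3.942, 0.918]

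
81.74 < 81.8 True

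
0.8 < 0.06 False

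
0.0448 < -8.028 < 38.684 False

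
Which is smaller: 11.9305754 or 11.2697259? 11.2697259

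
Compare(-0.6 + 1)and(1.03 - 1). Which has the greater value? (-0.6 + 1)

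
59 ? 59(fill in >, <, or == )==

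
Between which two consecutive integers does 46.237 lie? 46 and 47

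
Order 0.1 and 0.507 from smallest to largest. 0.1, 0.507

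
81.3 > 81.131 True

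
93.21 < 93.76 True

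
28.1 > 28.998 False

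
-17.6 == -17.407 False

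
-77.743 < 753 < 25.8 False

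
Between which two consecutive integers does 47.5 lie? 47 and 48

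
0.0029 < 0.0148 True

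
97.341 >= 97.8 False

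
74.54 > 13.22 True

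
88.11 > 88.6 False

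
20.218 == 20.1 False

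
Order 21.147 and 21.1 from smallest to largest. 21.1, 21.147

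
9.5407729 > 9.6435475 False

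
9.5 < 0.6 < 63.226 False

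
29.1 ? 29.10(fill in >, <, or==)==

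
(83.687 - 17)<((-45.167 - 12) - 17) False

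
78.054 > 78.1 False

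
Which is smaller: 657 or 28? 28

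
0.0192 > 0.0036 True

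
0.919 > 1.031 False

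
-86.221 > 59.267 False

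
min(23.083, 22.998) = 22.998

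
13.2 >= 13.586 False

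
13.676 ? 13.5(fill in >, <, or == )>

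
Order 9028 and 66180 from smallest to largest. 9028, 66180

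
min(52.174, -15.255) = -15.255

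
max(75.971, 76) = 76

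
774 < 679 False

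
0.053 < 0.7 True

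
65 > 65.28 False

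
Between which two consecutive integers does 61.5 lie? 61 and 62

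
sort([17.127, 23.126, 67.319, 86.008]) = [17.127, 23.126, 67.319, 86.008]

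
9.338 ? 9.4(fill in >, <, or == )<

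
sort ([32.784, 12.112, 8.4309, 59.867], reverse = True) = [59.867, 32.784, 12.112, 8.4309]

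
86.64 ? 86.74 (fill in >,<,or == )<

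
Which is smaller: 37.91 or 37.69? 37.69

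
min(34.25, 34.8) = 34.25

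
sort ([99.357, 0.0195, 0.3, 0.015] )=[0.015, 0.0195, 0.3, 99.357]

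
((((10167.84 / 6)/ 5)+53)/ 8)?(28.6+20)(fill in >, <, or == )>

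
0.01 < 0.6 True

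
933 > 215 True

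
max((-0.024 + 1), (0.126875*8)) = 1.015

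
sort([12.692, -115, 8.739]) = [-115, 8.739, 12.692]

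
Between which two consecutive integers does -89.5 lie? -90 and -89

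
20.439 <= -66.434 False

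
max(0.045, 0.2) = 0.2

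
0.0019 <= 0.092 True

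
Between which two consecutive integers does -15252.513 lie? -15253 and -15252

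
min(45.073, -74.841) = -74.841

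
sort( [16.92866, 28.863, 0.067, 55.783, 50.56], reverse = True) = [55.783, 50.56, 28.863, 16.92866, 0.067]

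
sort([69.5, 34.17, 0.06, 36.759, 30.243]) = [0.06, 30.243, 34.17, 36.759, 69.5]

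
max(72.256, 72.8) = 72.8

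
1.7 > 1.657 True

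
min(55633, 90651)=55633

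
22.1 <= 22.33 True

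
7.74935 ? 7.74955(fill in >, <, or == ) <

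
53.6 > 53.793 False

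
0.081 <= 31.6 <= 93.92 True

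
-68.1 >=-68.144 True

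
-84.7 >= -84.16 False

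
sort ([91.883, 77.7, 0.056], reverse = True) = [91.883, 77.7, 0.056]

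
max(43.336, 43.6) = 43.6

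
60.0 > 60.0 False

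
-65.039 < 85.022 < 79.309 False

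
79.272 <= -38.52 False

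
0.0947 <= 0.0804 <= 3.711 False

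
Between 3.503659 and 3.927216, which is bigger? 3.927216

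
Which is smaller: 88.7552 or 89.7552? 88.7552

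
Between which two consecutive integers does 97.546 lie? 97 and 98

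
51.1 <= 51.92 True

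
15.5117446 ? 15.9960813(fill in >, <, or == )<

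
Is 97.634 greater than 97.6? Yes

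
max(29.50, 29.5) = 29.5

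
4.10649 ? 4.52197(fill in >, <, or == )<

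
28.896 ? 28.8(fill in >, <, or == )>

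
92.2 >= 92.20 True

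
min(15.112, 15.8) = 15.112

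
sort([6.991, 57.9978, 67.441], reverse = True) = [67.441, 57.9978, 6.991]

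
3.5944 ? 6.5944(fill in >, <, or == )<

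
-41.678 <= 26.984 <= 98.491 True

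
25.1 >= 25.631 False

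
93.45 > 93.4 True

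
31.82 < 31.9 True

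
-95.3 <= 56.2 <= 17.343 False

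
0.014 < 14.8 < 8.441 False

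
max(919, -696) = 919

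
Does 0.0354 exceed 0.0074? Yes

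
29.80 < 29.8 False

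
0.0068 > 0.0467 False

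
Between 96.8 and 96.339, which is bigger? 96.8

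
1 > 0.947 True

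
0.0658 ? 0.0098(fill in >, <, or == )>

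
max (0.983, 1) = 1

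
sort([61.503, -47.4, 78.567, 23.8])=[-47.4, 23.8, 61.503, 78.567]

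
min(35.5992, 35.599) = 35.599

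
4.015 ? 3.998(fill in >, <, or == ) >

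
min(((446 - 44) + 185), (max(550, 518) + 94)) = 587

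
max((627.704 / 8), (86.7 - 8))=78.7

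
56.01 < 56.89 True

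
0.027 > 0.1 False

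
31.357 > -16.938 True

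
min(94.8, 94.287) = 94.287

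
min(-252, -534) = -534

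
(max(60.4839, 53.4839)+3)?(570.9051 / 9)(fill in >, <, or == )>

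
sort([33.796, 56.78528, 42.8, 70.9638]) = [33.796, 42.8, 56.78528, 70.9638]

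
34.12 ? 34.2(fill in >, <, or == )<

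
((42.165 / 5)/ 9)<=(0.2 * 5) True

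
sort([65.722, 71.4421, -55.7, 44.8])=[-55.7, 44.8, 65.722, 71.4421]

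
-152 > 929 False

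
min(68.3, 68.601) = 68.3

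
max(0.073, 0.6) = 0.6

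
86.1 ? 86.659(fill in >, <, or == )<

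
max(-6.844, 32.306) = 32.306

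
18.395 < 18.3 False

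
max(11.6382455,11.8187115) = 11.8187115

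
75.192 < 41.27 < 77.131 False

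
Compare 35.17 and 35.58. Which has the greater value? 35.58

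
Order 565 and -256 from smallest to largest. -256, 565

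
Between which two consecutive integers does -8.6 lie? -9 and -8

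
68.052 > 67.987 True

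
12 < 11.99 False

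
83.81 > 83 True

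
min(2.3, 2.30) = 2.3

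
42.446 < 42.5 True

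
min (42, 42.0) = 42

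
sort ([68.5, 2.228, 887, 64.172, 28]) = [2.228, 28, 64.172, 68.5, 887]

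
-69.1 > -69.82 True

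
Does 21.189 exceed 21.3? No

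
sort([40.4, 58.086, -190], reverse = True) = [58.086, 40.4, -190]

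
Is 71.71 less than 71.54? No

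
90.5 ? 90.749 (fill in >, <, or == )<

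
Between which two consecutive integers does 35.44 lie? 35 and 36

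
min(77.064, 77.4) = 77.064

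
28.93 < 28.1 False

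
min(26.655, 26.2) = 26.2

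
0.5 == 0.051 False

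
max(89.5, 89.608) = 89.608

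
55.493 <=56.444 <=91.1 True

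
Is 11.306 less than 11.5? Yes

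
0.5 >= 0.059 True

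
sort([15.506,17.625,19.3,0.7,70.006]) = [0.7,15.506,17.625,19.3,70.006]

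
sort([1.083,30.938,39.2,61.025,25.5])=[1.083,25.5,30.938,39.2,61.025]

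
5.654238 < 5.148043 False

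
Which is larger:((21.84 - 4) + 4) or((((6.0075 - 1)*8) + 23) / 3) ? ((21.84 - 4) + 4)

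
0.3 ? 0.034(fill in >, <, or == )>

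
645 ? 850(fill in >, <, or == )<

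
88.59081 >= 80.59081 True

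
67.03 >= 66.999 True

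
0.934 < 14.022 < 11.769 False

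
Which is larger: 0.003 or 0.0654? 0.0654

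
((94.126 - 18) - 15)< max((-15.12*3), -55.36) False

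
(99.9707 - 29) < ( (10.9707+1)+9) False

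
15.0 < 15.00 False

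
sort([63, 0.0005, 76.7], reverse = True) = [76.7, 63, 0.0005]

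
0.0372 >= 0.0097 True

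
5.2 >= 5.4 False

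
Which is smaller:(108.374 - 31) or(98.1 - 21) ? (98.1 - 21)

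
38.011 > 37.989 True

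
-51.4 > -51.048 False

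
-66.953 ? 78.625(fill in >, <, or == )<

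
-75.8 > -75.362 False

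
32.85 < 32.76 False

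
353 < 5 False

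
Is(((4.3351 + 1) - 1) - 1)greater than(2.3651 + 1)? No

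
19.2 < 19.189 False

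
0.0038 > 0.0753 False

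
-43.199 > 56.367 False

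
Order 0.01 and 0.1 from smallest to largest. 0.01, 0.1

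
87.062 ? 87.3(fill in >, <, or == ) <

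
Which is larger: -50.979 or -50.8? -50.8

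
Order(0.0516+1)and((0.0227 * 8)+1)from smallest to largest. (0.0516+1), ((0.0227 * 8)+1)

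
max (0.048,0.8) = 0.8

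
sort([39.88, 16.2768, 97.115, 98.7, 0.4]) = [0.4, 16.2768, 39.88, 97.115, 98.7]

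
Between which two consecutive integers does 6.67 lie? 6 and 7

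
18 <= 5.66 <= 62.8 False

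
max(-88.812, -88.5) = -88.5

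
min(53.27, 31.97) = 31.97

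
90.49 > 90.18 True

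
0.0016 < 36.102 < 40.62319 True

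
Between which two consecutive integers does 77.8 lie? 77 and 78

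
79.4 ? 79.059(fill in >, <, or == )>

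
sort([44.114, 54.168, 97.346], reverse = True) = [97.346, 54.168, 44.114]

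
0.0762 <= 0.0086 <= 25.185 False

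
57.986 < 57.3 False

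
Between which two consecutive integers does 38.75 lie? 38 and 39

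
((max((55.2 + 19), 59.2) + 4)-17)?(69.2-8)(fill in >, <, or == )==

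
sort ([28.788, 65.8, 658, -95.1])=[-95.1, 28.788, 65.8, 658]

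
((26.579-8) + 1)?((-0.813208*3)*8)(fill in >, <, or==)>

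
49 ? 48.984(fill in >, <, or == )>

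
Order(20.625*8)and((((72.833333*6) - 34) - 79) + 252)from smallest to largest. (20.625*8), ((((72.833333*6) - 34) - 79) + 252)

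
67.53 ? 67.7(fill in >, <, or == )<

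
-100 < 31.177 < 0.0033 False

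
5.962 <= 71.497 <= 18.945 False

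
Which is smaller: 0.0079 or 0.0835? 0.0079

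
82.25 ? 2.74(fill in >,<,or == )>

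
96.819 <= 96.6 False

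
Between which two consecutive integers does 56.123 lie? 56 and 57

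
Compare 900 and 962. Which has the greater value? 962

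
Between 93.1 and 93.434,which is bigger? 93.434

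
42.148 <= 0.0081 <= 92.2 False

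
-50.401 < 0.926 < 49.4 True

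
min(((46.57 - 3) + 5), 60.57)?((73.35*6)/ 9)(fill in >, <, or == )<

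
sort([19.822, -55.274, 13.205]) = [-55.274, 13.205, 19.822]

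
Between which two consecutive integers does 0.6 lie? 0 and 1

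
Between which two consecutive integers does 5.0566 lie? 5 and 6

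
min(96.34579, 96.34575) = 96.34575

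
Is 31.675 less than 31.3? No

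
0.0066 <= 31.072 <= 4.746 False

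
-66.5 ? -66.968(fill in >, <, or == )>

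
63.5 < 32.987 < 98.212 False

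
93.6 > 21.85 True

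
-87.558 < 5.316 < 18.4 True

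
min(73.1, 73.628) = 73.1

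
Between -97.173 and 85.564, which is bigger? 85.564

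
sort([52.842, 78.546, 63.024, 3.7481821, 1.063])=[1.063, 3.7481821, 52.842, 63.024, 78.546]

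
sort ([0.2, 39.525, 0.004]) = [0.004, 0.2, 39.525]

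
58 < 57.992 False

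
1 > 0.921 True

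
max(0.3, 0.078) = 0.3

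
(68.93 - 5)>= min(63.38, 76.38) True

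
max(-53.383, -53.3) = -53.3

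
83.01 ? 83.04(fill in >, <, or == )<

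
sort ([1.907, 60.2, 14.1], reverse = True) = [60.2, 14.1, 1.907]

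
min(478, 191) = 191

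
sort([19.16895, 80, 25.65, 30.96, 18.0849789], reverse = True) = [80, 30.96, 25.65, 19.16895, 18.0849789]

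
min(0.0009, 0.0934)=0.0009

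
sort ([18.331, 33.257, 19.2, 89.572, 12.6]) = [12.6, 18.331, 19.2, 33.257, 89.572]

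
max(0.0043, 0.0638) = 0.0638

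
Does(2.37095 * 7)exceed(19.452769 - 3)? Yes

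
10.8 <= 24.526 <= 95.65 True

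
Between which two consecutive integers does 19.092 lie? 19 and 20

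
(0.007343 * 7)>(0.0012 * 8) True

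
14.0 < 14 False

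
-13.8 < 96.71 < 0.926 False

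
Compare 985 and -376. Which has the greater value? 985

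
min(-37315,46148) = -37315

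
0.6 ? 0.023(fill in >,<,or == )>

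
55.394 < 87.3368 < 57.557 False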